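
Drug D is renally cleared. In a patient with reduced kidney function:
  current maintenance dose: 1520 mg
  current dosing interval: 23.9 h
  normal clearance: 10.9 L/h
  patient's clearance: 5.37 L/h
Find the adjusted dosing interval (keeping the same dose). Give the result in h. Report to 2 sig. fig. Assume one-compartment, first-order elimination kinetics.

To keep the same average steady-state level, dosing rate must scale with clearance.
CL ratio = 5.37 / 10.9 = 0.4927
New interval (same dose) = 23.9 / 0.4927 = 48.51 h

49 h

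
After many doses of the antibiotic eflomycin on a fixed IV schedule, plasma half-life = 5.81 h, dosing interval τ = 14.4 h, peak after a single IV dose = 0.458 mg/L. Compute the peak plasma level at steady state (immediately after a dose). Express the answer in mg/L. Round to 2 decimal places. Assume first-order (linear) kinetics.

0.56 mg/L

k = ln2 / t½ = 0.693147 / 5.81 = 0.1193 h⁻¹
e^(−kτ) = e^(−0.1193 × 14.4) = 0.1794
Accumulation ratio R = 1 / (1 − e^(−kτ)) = 1 / (1 − 0.1794) = 1.219
Steady-state peak = C₀ × R = 0.458 × 1.219 = 0.5583 mg/L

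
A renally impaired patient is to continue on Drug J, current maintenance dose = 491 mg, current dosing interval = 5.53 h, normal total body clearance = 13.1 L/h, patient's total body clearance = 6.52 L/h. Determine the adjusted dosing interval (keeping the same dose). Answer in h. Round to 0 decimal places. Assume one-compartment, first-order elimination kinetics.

To keep the same average steady-state level, dosing rate must scale with clearance.
CL ratio = 6.52 / 13.1 = 0.4977
New interval (same dose) = 5.53 / 0.4977 = 11.11 h

11 h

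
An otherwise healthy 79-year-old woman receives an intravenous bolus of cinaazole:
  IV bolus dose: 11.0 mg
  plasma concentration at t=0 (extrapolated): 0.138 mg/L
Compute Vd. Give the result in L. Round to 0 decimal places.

80 L

Vd = Dose / C₀ = 11.00 / 0.138 = 79.71 L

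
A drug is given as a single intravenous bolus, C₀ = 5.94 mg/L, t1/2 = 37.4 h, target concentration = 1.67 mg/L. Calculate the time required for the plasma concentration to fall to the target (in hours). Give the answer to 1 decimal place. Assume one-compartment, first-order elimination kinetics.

68.5 h

k = ln2 / t½ = 0.693147 / 37.4 = 0.01853 h⁻¹
t = ln(C₀ / C) / k = ln(5.940 / 1.67) / 0.01853
  = ln(3.557) / 0.01853 = 1.269 / 0.01853 = 68.48 h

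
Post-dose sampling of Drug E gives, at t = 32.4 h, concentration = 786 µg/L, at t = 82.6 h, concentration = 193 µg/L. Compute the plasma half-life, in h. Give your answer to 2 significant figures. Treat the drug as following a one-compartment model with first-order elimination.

25 h

k = ln(C₁/C₂) / (t₂ − t₁) = ln(786/193) / (82.6 − 32.4)
  = 1.404 / 50.20 = 0.02797 h⁻¹
t½ = ln2 / k = 0.693147 / 0.02797 = 24.78 h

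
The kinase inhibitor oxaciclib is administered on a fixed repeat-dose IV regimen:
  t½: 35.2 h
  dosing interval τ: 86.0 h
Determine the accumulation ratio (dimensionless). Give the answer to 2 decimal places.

1.23

k = ln2 / t½ = 0.693147 / 35.2 = 0.01969 h⁻¹
e^(−kτ) = e^(−0.01969 × 86.0) = 0.1839
Accumulation ratio R = 1 / (1 − e^(−kτ)) = 1 / (1 − 0.1839) = 1.225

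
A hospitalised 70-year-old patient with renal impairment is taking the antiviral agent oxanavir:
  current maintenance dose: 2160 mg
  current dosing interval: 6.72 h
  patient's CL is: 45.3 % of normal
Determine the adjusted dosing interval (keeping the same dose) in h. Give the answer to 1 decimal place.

14.8 h

To keep the same average steady-state level, dosing rate must scale with clearance.
CL ratio = 45.3 / 100 = 0.4530
New interval (same dose) = 6.72 / 0.4530 = 14.83 h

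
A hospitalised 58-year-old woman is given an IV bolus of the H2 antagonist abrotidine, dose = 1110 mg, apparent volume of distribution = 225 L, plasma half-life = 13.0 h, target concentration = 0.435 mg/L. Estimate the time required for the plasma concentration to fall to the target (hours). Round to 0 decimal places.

46 h

C₀ = Dose / Vd = 1110 / 225 = 4.933 mg/L
k = ln2 / t½ = 0.693147 / 13.0 = 0.05332 h⁻¹
t = ln(C₀ / C) / k = ln(4.933 / 0.435) / 0.05332
  = ln(11.34) / 0.05332 = 2.428 / 0.05332 = 45.54 h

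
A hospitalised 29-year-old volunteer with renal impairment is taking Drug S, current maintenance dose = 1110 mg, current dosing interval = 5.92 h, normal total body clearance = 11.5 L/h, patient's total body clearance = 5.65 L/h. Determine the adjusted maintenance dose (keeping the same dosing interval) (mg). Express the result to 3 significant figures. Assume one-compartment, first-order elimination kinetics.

To keep the same average steady-state level, dosing rate must scale with clearance.
CL ratio = 5.65 / 11.5 = 0.4913
New dose (same interval) = 1110 × 0.4913 = 545.3 mg

545 mg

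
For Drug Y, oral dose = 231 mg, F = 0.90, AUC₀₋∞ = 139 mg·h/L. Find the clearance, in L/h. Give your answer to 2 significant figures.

1.5 L/h

CL = F·Dose / AUC = 0.90 × 231 / 139 = 1.496 L/h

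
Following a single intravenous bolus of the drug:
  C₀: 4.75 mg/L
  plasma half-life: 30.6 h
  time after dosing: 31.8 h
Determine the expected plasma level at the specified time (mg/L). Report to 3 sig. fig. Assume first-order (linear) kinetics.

k = ln2 / t½ = 0.693147 / 30.6 = 0.02265 h⁻¹
C = C₀ · e^(−k·t) = 4.750 × e^(−0.02265 × 31.8)
  = 4.750 × 0.4866 = 2.311 mg/L

2.31 mg/L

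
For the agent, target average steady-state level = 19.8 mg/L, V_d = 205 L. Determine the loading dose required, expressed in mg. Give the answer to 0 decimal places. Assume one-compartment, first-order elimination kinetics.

4059 mg

LD = Css × Vd = 19.8 × 205 = 4059 mg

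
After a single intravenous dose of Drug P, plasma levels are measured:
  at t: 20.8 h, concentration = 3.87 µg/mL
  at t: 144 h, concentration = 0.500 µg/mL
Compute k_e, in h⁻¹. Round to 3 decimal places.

0.017 h⁻¹

k = ln(C₁/C₂) / (t₂ − t₁) = ln(3.87/0.500) / (144 − 20.8)
  = 2.046 / 123.2 = 0.01661 h⁻¹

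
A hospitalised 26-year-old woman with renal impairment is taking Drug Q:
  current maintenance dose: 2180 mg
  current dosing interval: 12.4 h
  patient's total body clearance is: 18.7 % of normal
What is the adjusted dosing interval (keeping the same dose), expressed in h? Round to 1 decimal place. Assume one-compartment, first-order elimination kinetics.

66.3 h

To keep the same average steady-state level, dosing rate must scale with clearance.
CL ratio = 18.7 / 100 = 0.1870
New interval (same dose) = 12.4 / 0.1870 = 66.31 h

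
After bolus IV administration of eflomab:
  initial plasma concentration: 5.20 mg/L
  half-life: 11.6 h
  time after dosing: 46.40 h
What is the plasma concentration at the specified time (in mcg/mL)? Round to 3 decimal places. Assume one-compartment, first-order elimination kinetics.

k = ln2 / t½ = 0.693147 / 11.6 = 0.05975 h⁻¹
t / t½ = 46.40 / 11.6 = 4 half-lives
C = C₀ × (1/2)^4 = 5.200 × 0.06250 = 0.3250 mg/L
(0.3250 mg/L = 0.3250 mcg/mL)

0.325 mcg/mL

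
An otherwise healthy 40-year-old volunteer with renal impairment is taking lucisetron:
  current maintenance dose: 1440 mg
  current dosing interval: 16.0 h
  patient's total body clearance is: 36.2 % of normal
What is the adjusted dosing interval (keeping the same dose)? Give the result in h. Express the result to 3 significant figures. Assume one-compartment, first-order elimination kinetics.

44.2 h

To keep the same average steady-state level, dosing rate must scale with clearance.
CL ratio = 36.2 / 100 = 0.3620
New interval (same dose) = 16.0 / 0.3620 = 44.20 h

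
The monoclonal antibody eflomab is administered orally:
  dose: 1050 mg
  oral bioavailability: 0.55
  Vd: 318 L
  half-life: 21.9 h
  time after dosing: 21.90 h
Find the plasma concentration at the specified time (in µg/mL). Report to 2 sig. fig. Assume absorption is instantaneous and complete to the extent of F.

Amount reaching circulation = F × Dose = 0.55 × 1050 = 577.5 mg
C₀ = F·Dose / Vd = 577.5 / 318 = 1.816 mg/L
k = ln2 / t½ = 0.693147 / 21.9 = 0.03165 h⁻¹
t / t½ = 21.90 / 21.9 = 1 half-lives
C = C₀ × (1/2)^1 = 1.816 × 0.5000 = 0.9080 mg/L
(0.9080 mg/L = 0.9080 µg/mL)

0.91 µg/mL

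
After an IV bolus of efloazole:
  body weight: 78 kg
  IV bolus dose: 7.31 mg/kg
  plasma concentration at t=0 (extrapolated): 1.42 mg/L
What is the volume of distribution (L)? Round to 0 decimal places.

402 L

Dose = 7.31 × 78 = 570.2 mg
Vd = Dose / C₀ = 570.2 / 1.42 = 401.5 L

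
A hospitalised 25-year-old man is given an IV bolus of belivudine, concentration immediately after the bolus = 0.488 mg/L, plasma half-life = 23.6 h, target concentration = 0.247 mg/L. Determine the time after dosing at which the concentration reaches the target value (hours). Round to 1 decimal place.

23.2 h

k = ln2 / t½ = 0.693147 / 23.6 = 0.02937 h⁻¹
t = ln(C₀ / C) / k = ln(0.4880 / 0.247) / 0.02937
  = ln(1.976) / 0.02937 = 0.6811 / 0.02937 = 23.19 h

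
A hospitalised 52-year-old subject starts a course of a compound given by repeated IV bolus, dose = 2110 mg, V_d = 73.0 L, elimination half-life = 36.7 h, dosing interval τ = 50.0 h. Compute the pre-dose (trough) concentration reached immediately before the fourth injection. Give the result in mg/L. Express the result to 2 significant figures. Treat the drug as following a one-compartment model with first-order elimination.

C₀ per dose = Dose / Vd = 2110 / 73.0 = 28.90 mg/L
k = ln2 / t½ = 0.693147 / 36.7 = 0.01889 h⁻¹
Fraction remaining after one interval: r = e^(−kτ) = e^(−0.01889 × 50.0) = 0.3889
Before dose 4, 3 doses have been given (aged 1τ, 2τ, 3τ).
C_trough = C₀ × (r + r² + … + r^3) = C₀ × r(1−r^3)/(1−r)
        = 28.90 × 0.3889 × (1 − 0.05882) / (1 − 0.3889) = 17.31 mg/L

17 mg/L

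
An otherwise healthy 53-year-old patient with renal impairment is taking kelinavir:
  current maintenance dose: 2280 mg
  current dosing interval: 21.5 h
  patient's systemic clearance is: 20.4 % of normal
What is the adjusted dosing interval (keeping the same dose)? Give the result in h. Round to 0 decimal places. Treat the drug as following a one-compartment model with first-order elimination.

105 h

To keep the same average steady-state level, dosing rate must scale with clearance.
CL ratio = 20.4 / 100 = 0.2040
New interval (same dose) = 21.5 / 0.2040 = 105.4 h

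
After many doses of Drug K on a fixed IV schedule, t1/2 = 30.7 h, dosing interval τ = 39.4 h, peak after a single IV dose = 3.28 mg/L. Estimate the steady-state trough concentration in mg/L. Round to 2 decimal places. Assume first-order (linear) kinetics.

k = ln2 / t½ = 0.693147 / 30.7 = 0.02258 h⁻¹
e^(−kτ) = e^(−0.02258 × 39.4) = 0.4108
Accumulation ratio R = 1 / (1 − e^(−kτ)) = 1 / (1 − 0.4108) = 1.697
Steady-state trough = C₀ × R × e^(−kτ) = 3.28 × 1.697 × 0.4108 = 2.287 mg/L

2.29 mg/L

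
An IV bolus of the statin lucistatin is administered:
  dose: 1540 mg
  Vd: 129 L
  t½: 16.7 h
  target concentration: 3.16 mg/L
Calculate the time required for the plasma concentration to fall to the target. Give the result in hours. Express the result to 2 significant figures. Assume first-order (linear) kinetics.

C₀ = Dose / Vd = 1540 / 129 = 11.94 mg/L
k = ln2 / t½ = 0.693147 / 16.7 = 0.04151 h⁻¹
t = ln(C₀ / C) / k = ln(11.94 / 3.16) / 0.04151
  = ln(3.778) / 0.04151 = 1.329 / 0.04151 = 32.02 h

32 h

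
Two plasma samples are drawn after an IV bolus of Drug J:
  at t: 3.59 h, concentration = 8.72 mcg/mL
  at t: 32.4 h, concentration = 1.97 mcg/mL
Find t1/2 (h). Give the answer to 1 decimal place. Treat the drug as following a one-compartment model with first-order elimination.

13.4 h

k = ln(C₁/C₂) / (t₂ − t₁) = ln(8.72/1.97) / (32.4 − 3.59)
  = 1.488 / 28.81 = 0.05165 h⁻¹
t½ = ln2 / k = 0.693147 / 0.05165 = 13.42 h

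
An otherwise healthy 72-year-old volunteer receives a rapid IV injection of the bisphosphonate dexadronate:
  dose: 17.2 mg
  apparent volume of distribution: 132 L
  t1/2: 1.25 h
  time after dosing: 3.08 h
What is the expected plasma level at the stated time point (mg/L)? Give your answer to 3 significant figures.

C₀ = Dose / Vd = 17.20 / 132 = 0.1303 mg/L
k = ln2 / t½ = 0.693147 / 1.25 = 0.5545 h⁻¹
C = C₀ · e^(−k·t) = 0.1303 × e^(−0.5545 × 3.08)
  = 0.1303 × 0.1813 = 0.02362 mg/L

0.0236 mg/L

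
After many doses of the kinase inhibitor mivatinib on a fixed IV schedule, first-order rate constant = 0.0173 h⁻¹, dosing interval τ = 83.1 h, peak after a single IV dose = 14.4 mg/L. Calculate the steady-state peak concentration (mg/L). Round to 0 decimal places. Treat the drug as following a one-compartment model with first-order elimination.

19 mg/L

e^(−kτ) = e^(−0.01730 × 83.1) = 0.2375
Accumulation ratio R = 1 / (1 − e^(−kτ)) = 1 / (1 − 0.2375) = 1.311
Steady-state peak = C₀ × R = 14.4 × 1.311 = 18.88 mg/L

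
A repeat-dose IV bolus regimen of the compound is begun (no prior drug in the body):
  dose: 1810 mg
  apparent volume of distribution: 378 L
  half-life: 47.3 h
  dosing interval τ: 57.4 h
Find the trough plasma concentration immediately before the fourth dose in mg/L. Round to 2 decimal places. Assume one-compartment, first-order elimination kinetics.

C₀ per dose = Dose / Vd = 1810 / 378 = 4.788 mg/L
k = ln2 / t½ = 0.693147 / 47.3 = 0.01465 h⁻¹
Fraction remaining after one interval: r = e^(−kτ) = e^(−0.01465 × 57.4) = 0.4313
Before dose 4, 3 doses have been given (aged 1τ, 2τ, 3τ).
C_trough = C₀ × (r + r² + … + r^3) = C₀ × r(1−r^3)/(1−r)
        = 4.788 × 0.4313 × (1 − 0.08023) / (1 − 0.4313) = 3.340 mg/L

3.34 mg/L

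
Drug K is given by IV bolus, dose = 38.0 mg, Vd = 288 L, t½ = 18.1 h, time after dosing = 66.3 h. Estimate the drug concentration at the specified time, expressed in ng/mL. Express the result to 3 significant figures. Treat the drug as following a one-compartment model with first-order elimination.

10.4 ng/mL

C₀ = Dose / Vd = 38.00 / 288 = 0.1319 mg/L
k = ln2 / t½ = 0.693147 / 18.1 = 0.03830 h⁻¹
C = C₀ · e^(−k·t) = 0.1319 × e^(−0.03830 × 66.3)
  = 0.1319 × 0.07892 = 0.01041 mg/L
Convert: 0.01041 mg/L × 1000 = 10.41 ng/mL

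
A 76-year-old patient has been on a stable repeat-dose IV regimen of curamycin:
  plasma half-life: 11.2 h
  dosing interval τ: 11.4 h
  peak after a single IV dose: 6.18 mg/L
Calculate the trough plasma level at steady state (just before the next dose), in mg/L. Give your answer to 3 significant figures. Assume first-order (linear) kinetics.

6.03 mg/L

k = ln2 / t½ = 0.693147 / 11.2 = 0.06189 h⁻¹
e^(−kτ) = e^(−0.06189 × 11.4) = 0.4938
Accumulation ratio R = 1 / (1 − e^(−kτ)) = 1 / (1 − 0.4938) = 1.976
Steady-state trough = C₀ × R × e^(−kτ) = 6.18 × 1.976 × 0.4938 = 6.030 mg/L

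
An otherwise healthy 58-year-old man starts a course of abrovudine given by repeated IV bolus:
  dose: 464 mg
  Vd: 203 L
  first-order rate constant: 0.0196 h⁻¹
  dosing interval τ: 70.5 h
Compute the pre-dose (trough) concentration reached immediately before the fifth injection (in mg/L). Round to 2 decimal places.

C₀ per dose = Dose / Vd = 464 / 203 = 2.286 mg/L
Fraction remaining after one interval: r = e^(−kτ) = e^(−0.01960 × 70.5) = 0.2511
Before dose 5, 4 doses have been given (aged 1τ, 2τ, 3τ, 4τ).
C_trough = C₀ × (r + r² + … + r^4) = C₀ × r(1−r^4)/(1−r)
        = 2.286 × 0.2511 × (1 − 0.003975) / (1 − 0.2511) = 0.7634 mg/L

0.76 mg/L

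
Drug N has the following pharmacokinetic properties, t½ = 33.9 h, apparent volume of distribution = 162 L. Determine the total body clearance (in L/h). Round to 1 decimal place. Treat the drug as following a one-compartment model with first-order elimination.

k = ln2 / t½ = 0.693147 / 33.9 = 0.02045 h⁻¹
CL = k × Vd = 0.02045 × 162 = 3.313 L/h

3.3 L/h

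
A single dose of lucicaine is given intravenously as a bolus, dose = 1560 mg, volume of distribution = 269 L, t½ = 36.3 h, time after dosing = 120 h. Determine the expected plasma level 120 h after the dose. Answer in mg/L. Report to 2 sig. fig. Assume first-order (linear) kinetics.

0.59 mg/L

C₀ = Dose / Vd = 1560 / 269 = 5.799 mg/L
k = ln2 / t½ = 0.693147 / 36.3 = 0.01909 h⁻¹
C = C₀ · e^(−k·t) = 5.799 × e^(−0.01909 × 120)
  = 5.799 × 0.1012 = 0.5869 mg/L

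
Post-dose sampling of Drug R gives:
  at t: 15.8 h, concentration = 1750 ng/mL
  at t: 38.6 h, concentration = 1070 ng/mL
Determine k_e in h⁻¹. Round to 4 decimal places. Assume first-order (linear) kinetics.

k = ln(C₁/C₂) / (t₂ − t₁) = ln(1750/1070) / (38.6 − 15.8)
  = 0.4920 / 22.80 = 0.02158 h⁻¹

0.0216 h⁻¹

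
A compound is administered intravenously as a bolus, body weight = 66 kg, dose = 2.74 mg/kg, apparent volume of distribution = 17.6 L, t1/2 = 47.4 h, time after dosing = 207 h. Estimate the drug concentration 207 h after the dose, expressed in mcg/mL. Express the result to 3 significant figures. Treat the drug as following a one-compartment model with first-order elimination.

Total dose = 2.74 × 66 = 180.8 mg
C₀ = Dose / Vd = 180.8 / 17.6 = 10.27 mg/L
k = ln2 / t½ = 0.693147 / 47.4 = 0.01462 h⁻¹
C = C₀ · e^(−k·t) = 10.27 × e^(−0.01462 × 207)
  = 10.27 × 0.04849 = 0.4980 mg/L
(0.4980 mg/L = 0.4980 mcg/mL)

0.498 mcg/mL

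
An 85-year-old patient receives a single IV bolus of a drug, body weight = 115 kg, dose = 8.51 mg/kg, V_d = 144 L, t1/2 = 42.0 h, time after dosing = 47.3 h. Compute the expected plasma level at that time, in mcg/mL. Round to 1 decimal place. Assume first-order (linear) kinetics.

Total dose = 8.51 × 115 = 978.7 mg
C₀ = Dose / Vd = 978.7 / 144 = 6.797 mg/L
k = ln2 / t½ = 0.693147 / 42.0 = 0.01650 h⁻¹
C = C₀ · e^(−k·t) = 6.797 × e^(−0.01650 × 47.3)
  = 6.797 × 0.4582 = 3.114 mg/L
(3.114 mg/L = 3.114 mcg/mL)

3.1 mcg/mL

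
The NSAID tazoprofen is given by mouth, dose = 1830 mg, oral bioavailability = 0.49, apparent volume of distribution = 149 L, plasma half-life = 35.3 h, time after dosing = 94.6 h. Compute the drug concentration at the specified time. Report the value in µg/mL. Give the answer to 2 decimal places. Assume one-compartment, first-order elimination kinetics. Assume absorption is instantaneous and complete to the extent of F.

0.94 µg/mL

Amount reaching circulation = F × Dose = 0.49 × 1830 = 896.7 mg
C₀ = F·Dose / Vd = 896.7 / 149 = 6.018 mg/L
k = ln2 / t½ = 0.693147 / 35.3 = 0.01964 h⁻¹
C = C₀ · e^(−k·t) = 6.018 × e^(−0.01964 × 94.6)
  = 6.018 × 0.1560 = 0.9388 mg/L
(0.9388 mg/L = 0.9388 µg/mL)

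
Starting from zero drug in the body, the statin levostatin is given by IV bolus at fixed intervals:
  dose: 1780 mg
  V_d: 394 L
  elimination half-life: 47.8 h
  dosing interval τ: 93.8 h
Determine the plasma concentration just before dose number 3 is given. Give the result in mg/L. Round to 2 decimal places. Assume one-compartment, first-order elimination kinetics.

C₀ per dose = Dose / Vd = 1780 / 394 = 4.518 mg/L
k = ln2 / t½ = 0.693147 / 47.8 = 0.01450 h⁻¹
Fraction remaining after one interval: r = e^(−kτ) = e^(−0.01450 × 93.8) = 0.2566
Before dose 3, 2 doses have been given (aged 1τ, 2τ).
C_trough = C₀ × (r + r²) = 4.518 × (0.2566 + 0.06584) = 1.457 mg/L

1.46 mg/L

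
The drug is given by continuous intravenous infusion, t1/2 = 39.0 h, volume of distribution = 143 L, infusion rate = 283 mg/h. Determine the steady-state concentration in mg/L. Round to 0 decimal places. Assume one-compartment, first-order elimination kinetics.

k = ln2 / t½ = 0.693147 / 39.0 = 0.01777 h⁻¹
CL = k × Vd = 0.01777 × 143 = 2.541 L/h
At steady state Css = R₀ / CL = 283 / 2.541 = 111.4 mg/L

111 mg/L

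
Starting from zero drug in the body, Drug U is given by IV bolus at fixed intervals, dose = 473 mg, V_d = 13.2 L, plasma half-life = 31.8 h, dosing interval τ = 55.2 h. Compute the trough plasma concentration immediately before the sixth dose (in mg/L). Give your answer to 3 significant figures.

15.3 mg/L

C₀ per dose = Dose / Vd = 473 / 13.2 = 35.83 mg/L
k = ln2 / t½ = 0.693147 / 31.8 = 0.02180 h⁻¹
Fraction remaining after one interval: r = e^(−kτ) = e^(−0.02180 × 55.2) = 0.3002
Before dose 6, 5 doses have been given (aged 1τ, 2τ, 3τ, 4τ, 5τ).
C_trough = C₀ × (r + r² + … + r^5) = C₀ × r(1−r^5)/(1−r)
        = 35.83 × 0.3002 × (1 − 0.002438) / (1 − 0.3002) = 15.33 mg/L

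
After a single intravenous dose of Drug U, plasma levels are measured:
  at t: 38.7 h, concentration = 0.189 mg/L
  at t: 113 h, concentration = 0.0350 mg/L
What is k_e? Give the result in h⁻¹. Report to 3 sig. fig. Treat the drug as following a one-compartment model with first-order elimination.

k = ln(C₁/C₂) / (t₂ − t₁) = ln(0.189/0.0350) / (113 − 38.7)
  = 1.686 / 74.30 = 0.02269 h⁻¹

0.0227 h⁻¹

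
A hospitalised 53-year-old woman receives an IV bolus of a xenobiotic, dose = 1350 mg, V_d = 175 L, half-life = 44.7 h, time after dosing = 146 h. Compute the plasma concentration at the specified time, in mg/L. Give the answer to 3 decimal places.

0.802 mg/L

C₀ = Dose / Vd = 1350 / 175 = 7.714 mg/L
k = ln2 / t½ = 0.693147 / 44.7 = 0.01551 h⁻¹
C = C₀ · e^(−k·t) = 7.714 × e^(−0.01551 × 146)
  = 7.714 × 0.1039 = 0.8015 mg/L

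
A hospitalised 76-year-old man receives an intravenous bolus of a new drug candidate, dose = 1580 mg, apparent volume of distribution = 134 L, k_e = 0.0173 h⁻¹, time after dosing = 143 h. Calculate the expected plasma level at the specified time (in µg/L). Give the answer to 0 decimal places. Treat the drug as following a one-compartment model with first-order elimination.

993 µg/L

C₀ = Dose / Vd = 1580 / 134 = 11.79 mg/L
C = C₀ · e^(−k·t) = 11.79 × e^(−0.01730 × 143)
  = 11.79 × 0.08426 = 0.9934 mg/L
Convert: 0.9934 mg/L × 1000 = 993.4 µg/L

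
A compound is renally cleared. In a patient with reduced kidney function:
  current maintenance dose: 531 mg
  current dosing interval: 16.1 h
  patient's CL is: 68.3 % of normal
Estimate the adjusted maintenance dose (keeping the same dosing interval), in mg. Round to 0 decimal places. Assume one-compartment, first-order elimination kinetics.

363 mg

To keep the same average steady-state level, dosing rate must scale with clearance.
CL ratio = 68.3 / 100 = 0.6830
New dose (same interval) = 531 × 0.6830 = 362.7 mg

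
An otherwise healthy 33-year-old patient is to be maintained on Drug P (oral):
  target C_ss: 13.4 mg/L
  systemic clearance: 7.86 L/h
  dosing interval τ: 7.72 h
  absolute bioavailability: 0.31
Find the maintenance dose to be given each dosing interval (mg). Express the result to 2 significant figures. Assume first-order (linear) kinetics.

At steady state, F × (Dose/τ) = Css × CL.
Dose = Css × CL × τ / F = 13.4 × 7.860 × 7.72 / 0.31 = 2623 mg

2600 mg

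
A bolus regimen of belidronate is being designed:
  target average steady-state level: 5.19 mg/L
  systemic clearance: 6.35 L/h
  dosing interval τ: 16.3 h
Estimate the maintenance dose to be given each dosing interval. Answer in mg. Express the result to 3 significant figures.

At steady state, Dose/τ = Css × CL.
Dose = Css × CL × τ = 5.19 × 6.350 × 16.3 = 537.2 mg

537 mg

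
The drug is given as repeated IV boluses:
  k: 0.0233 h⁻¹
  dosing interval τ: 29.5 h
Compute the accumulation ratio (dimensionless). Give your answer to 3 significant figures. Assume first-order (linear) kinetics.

2.01

e^(−kτ) = e^(−0.02330 × 29.5) = 0.5029
Accumulation ratio R = 1 / (1 − e^(−kτ)) = 1 / (1 − 0.5029) = 2.012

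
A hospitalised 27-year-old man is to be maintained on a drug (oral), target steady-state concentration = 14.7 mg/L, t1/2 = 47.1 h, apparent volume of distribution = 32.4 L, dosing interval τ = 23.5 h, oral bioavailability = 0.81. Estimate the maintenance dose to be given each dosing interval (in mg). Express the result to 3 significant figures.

k = ln2 / t½ = 0.693147 / 47.1 = 0.01472 h⁻¹
CL = k × Vd = 0.01472 × 32.4 = 0.4769 L/h
At steady state, F × (Dose/τ) = Css × CL.
Dose = Css × CL × τ / F = 14.7 × 0.4769 × 23.5 / 0.81 = 203.4 mg

203 mg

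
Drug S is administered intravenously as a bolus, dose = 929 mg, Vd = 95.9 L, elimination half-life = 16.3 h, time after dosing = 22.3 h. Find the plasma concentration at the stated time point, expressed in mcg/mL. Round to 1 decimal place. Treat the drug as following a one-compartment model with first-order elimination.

3.8 mcg/mL

C₀ = Dose / Vd = 929.0 / 95.9 = 9.687 mg/L
k = ln2 / t½ = 0.693147 / 16.3 = 0.04252 h⁻¹
C = C₀ · e^(−k·t) = 9.687 × e^(−0.04252 × 22.3)
  = 9.687 × 0.3874 = 3.753 mg/L
(3.753 mg/L = 3.753 mcg/mL)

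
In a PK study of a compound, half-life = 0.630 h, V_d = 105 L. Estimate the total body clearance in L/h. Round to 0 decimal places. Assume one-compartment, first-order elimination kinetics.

k = ln2 / t½ = 0.693147 / 0.630 = 1.100 h⁻¹
CL = k × Vd = 1.100 × 105 = 115.5 L/h

116 L/h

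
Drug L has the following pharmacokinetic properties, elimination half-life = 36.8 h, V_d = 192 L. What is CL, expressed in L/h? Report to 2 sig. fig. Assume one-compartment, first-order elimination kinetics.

k = ln2 / t½ = 0.693147 / 36.8 = 0.01884 h⁻¹
CL = k × Vd = 0.01884 × 192 = 3.617 L/h

3.6 L/h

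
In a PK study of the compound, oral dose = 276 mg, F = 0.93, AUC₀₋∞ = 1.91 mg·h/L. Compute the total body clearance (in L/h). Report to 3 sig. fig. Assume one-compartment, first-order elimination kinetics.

134 L/h

CL = F·Dose / AUC = 0.93 × 276 / 1.91 = 134.4 L/h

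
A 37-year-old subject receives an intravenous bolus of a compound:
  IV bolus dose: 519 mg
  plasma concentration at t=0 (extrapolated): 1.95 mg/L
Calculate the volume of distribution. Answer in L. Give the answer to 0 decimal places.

Vd = Dose / C₀ = 519.0 / 1.95 = 266.2 L

266 L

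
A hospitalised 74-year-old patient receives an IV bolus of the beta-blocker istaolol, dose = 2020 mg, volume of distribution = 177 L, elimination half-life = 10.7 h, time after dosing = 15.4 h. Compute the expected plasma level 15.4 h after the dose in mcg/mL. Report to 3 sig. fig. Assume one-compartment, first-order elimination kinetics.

C₀ = Dose / Vd = 2020 / 177 = 11.41 mg/L
k = ln2 / t½ = 0.693147 / 10.7 = 0.06478 h⁻¹
C = C₀ · e^(−k·t) = 11.41 × e^(−0.06478 × 15.4)
  = 11.41 × 0.3688 = 4.208 mg/L
(4.208 mg/L = 4.208 mcg/mL)

4.21 mcg/mL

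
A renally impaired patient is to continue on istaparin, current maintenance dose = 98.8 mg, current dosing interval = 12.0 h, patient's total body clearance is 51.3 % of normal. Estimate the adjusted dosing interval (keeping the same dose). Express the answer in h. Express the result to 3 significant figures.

23.4 h

To keep the same average steady-state level, dosing rate must scale with clearance.
CL ratio = 51.3 / 100 = 0.5130
New interval (same dose) = 12.0 / 0.5130 = 23.39 h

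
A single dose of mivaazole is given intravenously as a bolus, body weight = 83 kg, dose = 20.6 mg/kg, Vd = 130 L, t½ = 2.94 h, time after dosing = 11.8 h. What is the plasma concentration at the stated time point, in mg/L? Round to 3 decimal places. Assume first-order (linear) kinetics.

0.814 mg/L

Total dose = 20.6 × 83 = 1710 mg
C₀ = Dose / Vd = 1710 / 130 = 13.15 mg/L
k = ln2 / t½ = 0.693147 / 2.94 = 0.2358 h⁻¹
C = C₀ · e^(−k·t) = 13.15 × e^(−0.2358 × 11.8)
  = 13.15 × 0.06189 = 0.8139 mg/L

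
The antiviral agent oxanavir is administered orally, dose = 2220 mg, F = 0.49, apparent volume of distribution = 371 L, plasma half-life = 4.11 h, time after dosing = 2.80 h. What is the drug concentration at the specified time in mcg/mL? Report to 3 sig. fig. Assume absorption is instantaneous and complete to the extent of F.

Amount reaching circulation = F × Dose = 0.49 × 2220 = 1088 mg
C₀ = F·Dose / Vd = 1088 / 371 = 2.933 mg/L
k = ln2 / t½ = 0.693147 / 4.11 = 0.1686 h⁻¹
C = C₀ · e^(−k·t) = 2.933 × e^(−0.1686 × 2.80)
  = 2.933 × 0.6237 = 1.829 mg/L
(1.829 mg/L = 1.829 mcg/mL)

1.83 mcg/mL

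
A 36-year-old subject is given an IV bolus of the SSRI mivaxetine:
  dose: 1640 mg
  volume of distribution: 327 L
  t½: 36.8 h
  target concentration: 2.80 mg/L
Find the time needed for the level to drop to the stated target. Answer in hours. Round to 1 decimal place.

C₀ = Dose / Vd = 1640 / 327 = 5.015 mg/L
k = ln2 / t½ = 0.693147 / 36.8 = 0.01884 h⁻¹
t = ln(C₀ / C) / k = ln(5.015 / 2.80) / 0.01884
  = ln(1.791) / 0.01884 = 0.5828 / 0.01884 = 30.93 h

30.9 h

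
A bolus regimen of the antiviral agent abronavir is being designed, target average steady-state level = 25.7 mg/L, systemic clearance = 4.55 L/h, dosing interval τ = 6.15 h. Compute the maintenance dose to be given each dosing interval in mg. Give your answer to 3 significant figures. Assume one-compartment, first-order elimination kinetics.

At steady state, Dose/τ = Css × CL.
Dose = Css × CL × τ = 25.7 × 4.550 × 6.15 = 719.2 mg

719 mg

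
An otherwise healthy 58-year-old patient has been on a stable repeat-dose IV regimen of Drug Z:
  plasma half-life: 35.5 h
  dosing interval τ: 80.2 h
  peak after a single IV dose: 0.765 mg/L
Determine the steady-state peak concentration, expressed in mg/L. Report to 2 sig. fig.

k = ln2 / t½ = 0.693147 / 35.5 = 0.01953 h⁻¹
e^(−kτ) = e^(−0.01953 × 80.2) = 0.2088
Accumulation ratio R = 1 / (1 − e^(−kτ)) = 1 / (1 − 0.2088) = 1.264
Steady-state peak = C₀ × R = 0.765 × 1.264 = 0.9670 mg/L

0.97 mg/L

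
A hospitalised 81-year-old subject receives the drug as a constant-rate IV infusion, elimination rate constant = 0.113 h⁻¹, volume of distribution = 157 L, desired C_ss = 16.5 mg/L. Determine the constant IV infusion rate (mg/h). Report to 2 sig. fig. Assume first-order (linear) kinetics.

290 mg/h

CL = k × Vd = 0.1130 × 157 = 17.74 L/h
At steady state, infusion rate R₀ = Css × CL = 16.5 × 17.74 = 292.7 mg/h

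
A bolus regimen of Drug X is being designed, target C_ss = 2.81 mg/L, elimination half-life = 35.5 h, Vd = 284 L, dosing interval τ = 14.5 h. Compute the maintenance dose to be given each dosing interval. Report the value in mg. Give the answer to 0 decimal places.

226 mg

k = ln2 / t½ = 0.693147 / 35.5 = 0.01953 h⁻¹
CL = k × Vd = 0.01953 × 284 = 5.547 L/h
At steady state, Dose/τ = Css × CL.
Dose = Css × CL × τ = 2.81 × 5.547 × 14.5 = 226.0 mg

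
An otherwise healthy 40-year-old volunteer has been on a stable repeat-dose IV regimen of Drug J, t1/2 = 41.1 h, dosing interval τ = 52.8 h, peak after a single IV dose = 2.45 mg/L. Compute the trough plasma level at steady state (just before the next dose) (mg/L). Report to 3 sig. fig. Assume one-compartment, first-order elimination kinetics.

k = ln2 / t½ = 0.693147 / 41.1 = 0.01686 h⁻¹
e^(−kτ) = e^(−0.01686 × 52.8) = 0.4106
Accumulation ratio R = 1 / (1 − e^(−kτ)) = 1 / (1 − 0.4106) = 1.697
Steady-state trough = C₀ × R × e^(−kτ) = 2.45 × 1.697 × 0.4106 = 1.707 mg/L

1.71 mg/L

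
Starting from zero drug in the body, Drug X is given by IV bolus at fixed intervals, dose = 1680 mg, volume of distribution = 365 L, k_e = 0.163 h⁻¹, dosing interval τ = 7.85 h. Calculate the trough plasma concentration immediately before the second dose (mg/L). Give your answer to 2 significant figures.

1.3 mg/L

C₀ per dose = Dose / Vd = 1680 / 365 = 4.603 mg/L
Fraction remaining after one interval: r = e^(−kτ) = e^(−0.1630 × 7.85) = 0.2782
Before dose 2, 1 dose has been given (aged 1τ).
C_trough = C₀ × r = 4.603 × 0.2782 = 1.281 mg/L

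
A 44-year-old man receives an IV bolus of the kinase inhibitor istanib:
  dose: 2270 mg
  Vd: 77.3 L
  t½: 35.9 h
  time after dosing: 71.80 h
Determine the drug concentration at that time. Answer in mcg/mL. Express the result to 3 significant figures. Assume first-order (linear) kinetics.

7.34 mcg/mL

C₀ = Dose / Vd = 2270 / 77.3 = 29.37 mg/L
k = ln2 / t½ = 0.693147 / 35.9 = 0.01931 h⁻¹
t / t½ = 71.80 / 35.9 = 2 half-lives
C = C₀ × (1/2)^2 = 29.37 × 0.2500 = 7.343 mg/L
(7.343 mg/L = 7.343 mcg/mL)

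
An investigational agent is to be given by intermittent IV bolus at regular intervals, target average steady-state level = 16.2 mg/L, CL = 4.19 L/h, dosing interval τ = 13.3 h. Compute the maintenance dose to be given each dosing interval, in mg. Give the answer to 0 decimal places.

903 mg

At steady state, Dose/τ = Css × CL.
Dose = Css × CL × τ = 16.2 × 4.190 × 13.3 = 902.8 mg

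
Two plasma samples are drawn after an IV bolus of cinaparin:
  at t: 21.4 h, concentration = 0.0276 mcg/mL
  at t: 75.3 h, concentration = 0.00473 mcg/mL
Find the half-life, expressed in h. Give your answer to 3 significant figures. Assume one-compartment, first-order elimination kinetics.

21.2 h

k = ln(C₁/C₂) / (t₂ − t₁) = ln(0.0276/0.00473) / (75.3 − 21.4)
  = 1.764 / 53.90 = 0.03273 h⁻¹
t½ = ln2 / k = 0.693147 / 0.03273 = 21.18 h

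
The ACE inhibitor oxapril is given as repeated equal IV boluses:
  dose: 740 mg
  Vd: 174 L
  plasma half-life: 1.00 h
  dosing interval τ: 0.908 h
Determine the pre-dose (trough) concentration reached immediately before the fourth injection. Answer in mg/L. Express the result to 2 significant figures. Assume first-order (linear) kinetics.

4.1 mg/L

C₀ per dose = Dose / Vd = 740 / 174 = 4.253 mg/L
k = ln2 / t½ = 0.693147 / 1.00 = 0.6931 h⁻¹
Fraction remaining after one interval: r = e^(−kτ) = e^(−0.6931 × 0.908) = 0.5329
Before dose 4, 3 doses have been given (aged 1τ, 2τ, 3τ).
C_trough = C₀ × (r + r² + … + r^3) = C₀ × r(1−r^3)/(1−r)
        = 4.253 × 0.5329 × (1 − 0.1513) / (1 − 0.5329) = 4.118 mg/L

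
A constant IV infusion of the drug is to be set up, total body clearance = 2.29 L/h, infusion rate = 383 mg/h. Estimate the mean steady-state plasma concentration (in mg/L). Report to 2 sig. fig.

170 mg/L

At steady state Css = R₀ / CL = 383 / 2.290 = 167.2 mg/L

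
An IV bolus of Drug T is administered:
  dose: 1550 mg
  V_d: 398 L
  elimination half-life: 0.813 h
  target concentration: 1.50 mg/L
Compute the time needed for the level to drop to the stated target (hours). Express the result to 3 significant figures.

1.12 h

C₀ = Dose / Vd = 1550 / 398 = 3.894 mg/L
k = ln2 / t½ = 0.693147 / 0.813 = 0.8526 h⁻¹
t = ln(C₀ / C) / k = ln(3.894 / 1.50) / 0.8526
  = ln(2.596) / 0.8526 = 0.9540 / 0.8526 = 1.119 h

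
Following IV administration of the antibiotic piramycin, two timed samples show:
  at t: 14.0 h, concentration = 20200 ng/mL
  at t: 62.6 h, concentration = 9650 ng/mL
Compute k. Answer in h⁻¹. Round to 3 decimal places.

0.015 h⁻¹

k = ln(C₁/C₂) / (t₂ − t₁) = ln(20200/9650) / (62.6 − 14.0)
  = 0.7387 / 48.60 = 0.01520 h⁻¹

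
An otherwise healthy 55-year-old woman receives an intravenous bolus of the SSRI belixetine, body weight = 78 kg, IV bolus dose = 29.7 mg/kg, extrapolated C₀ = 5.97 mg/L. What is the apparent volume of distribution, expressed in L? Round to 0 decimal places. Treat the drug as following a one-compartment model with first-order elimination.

388 L

Dose = 29.7 × 78 = 2317 mg
Vd = Dose / C₀ = 2317 / 5.97 = 388.1 L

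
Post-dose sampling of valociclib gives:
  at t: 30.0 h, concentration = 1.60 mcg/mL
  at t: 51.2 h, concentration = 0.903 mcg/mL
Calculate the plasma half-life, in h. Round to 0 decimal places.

k = ln(C₁/C₂) / (t₂ − t₁) = ln(1.60/0.903) / (51.2 − 30.0)
  = 0.5720 / 21.20 = 0.02698 h⁻¹
t½ = ln2 / k = 0.693147 / 0.02698 = 25.69 h

26 h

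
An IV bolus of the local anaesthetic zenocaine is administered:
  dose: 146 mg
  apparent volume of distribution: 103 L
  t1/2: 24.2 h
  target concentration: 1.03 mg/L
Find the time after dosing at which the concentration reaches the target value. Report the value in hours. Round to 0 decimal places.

C₀ = Dose / Vd = 146.0 / 103 = 1.417 mg/L
k = ln2 / t½ = 0.693147 / 24.2 = 0.02864 h⁻¹
t = ln(C₀ / C) / k = ln(1.417 / 1.03) / 0.02864
  = ln(1.376) / 0.02864 = 0.3192 / 0.02864 = 11.15 h

11 h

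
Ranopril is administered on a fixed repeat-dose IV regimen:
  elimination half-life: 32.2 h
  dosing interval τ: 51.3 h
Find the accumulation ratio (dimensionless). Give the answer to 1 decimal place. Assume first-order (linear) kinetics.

1.5

k = ln2 / t½ = 0.693147 / 32.2 = 0.02153 h⁻¹
e^(−kτ) = e^(−0.02153 × 51.3) = 0.3314
Accumulation ratio R = 1 / (1 − e^(−kτ)) = 1 / (1 − 0.3314) = 1.496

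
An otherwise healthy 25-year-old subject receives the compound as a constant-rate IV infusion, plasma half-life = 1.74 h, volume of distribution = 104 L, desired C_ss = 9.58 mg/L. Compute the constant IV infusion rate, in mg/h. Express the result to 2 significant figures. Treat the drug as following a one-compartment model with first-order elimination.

400 mg/h

k = ln2 / t½ = 0.693147 / 1.74 = 0.3984 h⁻¹
CL = k × Vd = 0.3984 × 104 = 41.43 L/h
At steady state, infusion rate R₀ = Css × CL = 9.58 × 41.43 = 396.9 mg/h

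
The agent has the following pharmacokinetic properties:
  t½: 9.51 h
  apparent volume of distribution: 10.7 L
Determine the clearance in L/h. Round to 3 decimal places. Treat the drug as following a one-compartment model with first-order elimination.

0.780 L/h

k = ln2 / t½ = 0.693147 / 9.51 = 0.07289 h⁻¹
CL = k × Vd = 0.07289 × 10.7 = 0.7799 L/h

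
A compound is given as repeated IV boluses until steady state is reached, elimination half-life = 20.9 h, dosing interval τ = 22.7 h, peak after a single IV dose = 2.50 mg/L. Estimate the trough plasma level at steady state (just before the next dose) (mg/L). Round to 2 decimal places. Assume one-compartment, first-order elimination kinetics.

k = ln2 / t½ = 0.693147 / 20.9 = 0.03316 h⁻¹
e^(−kτ) = e^(−0.03316 × 22.7) = 0.4711
Accumulation ratio R = 1 / (1 − e^(−kτ)) = 1 / (1 − 0.4711) = 1.891
Steady-state trough = C₀ × R × e^(−kτ) = 2.50 × 1.891 × 0.4711 = 2.227 mg/L

2.23 mg/L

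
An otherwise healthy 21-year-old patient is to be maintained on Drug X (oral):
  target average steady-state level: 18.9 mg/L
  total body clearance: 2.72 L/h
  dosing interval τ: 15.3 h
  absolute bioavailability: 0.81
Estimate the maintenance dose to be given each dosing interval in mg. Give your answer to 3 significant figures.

971 mg

At steady state, F × (Dose/τ) = Css × CL.
Dose = Css × CL × τ / F = 18.9 × 2.720 × 15.3 / 0.81 = 971.0 mg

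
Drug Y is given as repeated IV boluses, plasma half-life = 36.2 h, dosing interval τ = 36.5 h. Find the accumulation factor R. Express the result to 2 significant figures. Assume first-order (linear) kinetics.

2.0

k = ln2 / t½ = 0.693147 / 36.2 = 0.01915 h⁻¹
e^(−kτ) = e^(−0.01915 × 36.5) = 0.4971
Accumulation ratio R = 1 / (1 − e^(−kτ)) = 1 / (1 − 0.4971) = 1.988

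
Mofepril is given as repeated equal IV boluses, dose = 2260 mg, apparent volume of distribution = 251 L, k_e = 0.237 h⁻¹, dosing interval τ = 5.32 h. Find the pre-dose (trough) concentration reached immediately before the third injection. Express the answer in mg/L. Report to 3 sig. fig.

3.28 mg/L

C₀ per dose = Dose / Vd = 2260 / 251 = 9.004 mg/L
Fraction remaining after one interval: r = e^(−kτ) = e^(−0.2370 × 5.32) = 0.2834
Before dose 3, 2 doses have been given (aged 1τ, 2τ).
C_trough = C₀ × (r + r²) = 9.004 × (0.2834 + 0.08032) = 3.275 mg/L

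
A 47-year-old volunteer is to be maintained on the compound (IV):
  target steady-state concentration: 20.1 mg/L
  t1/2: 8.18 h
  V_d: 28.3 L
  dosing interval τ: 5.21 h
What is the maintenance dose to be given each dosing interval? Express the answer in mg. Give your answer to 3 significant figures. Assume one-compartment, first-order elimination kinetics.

k = ln2 / t½ = 0.693147 / 8.18 = 0.08474 h⁻¹
CL = k × Vd = 0.08474 × 28.3 = 2.398 L/h
At steady state, Dose/τ = Css × CL.
Dose = Css × CL × τ = 20.1 × 2.398 × 5.21 = 251.1 mg

251 mg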